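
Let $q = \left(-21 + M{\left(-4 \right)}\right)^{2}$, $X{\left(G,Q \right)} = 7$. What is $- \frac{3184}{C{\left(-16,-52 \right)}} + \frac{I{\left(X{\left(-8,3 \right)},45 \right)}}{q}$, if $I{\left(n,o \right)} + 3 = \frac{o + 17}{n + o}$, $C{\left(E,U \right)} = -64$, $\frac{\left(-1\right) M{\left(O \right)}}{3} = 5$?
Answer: $\frac{1676329}{33696} \approx 49.749$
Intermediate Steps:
$M{\left(O \right)} = -15$ ($M{\left(O \right)} = \left(-3\right) 5 = -15$)
$I{\left(n,o \right)} = -3 + \frac{17 + o}{n + o}$ ($I{\left(n,o \right)} = -3 + \frac{o + 17}{n + o} = -3 + \frac{17 + o}{n + o}$)
$q = 1296$ ($q = \left(-21 - 15\right)^{2} = \left(-36\right)^{2} = 1296$)
$- \frac{3184}{C{\left(-16,-52 \right)}} + \frac{I{\left(X{\left(-8,3 \right)},45 \right)}}{q} = - \frac{3184}{-64} + \frac{\frac{1}{7 + 45} \left(17 - 21 - 90\right)}{1296} = \left(-3184\right) \left(- \frac{1}{64}\right) + \frac{17 - 21 - 90}{52} \cdot \frac{1}{1296} = \frac{199}{4} + \frac{1}{52} \left(-94\right) \frac{1}{1296} = \frac{199}{4} - \frac{47}{33696} = \frac{1676329}{33696}$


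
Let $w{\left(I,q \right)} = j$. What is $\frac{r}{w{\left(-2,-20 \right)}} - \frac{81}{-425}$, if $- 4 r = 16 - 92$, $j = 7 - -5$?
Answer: $\frac{9047}{5100} \approx 1.7739$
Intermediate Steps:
$j = 12$ ($j = 7 + 5 = 12$)
$w{\left(I,q \right)} = 12$
$r = 19$ ($r = - \frac{16 - 92}{4} = \left(- \frac{1}{4}\right) \left(-76\right) = 19$)
$\frac{r}{w{\left(-2,-20 \right)}} - \frac{81}{-425} = \frac{19}{12} - \frac{81}{-425} = 19 \cdot \frac{1}{12} - - \frac{81}{425} = \frac{19}{12} + \frac{81}{425} = \frac{9047}{5100}$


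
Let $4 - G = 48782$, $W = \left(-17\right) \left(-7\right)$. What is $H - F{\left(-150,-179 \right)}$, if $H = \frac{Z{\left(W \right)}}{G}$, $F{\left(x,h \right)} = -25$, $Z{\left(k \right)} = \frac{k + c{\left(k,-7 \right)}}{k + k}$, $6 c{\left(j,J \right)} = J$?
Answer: $\frac{248767699}{9950712} \approx 25.0$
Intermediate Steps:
$c{\left(j,J \right)} = \frac{J}{6}$
$W = 119$
$Z{\left(k \right)} = \frac{- \frac{7}{6} + k}{2 k}$ ($Z{\left(k \right)} = \frac{k + \frac{1}{6} \left(-7\right)}{k + k} = \frac{k - \frac{7}{6}}{2 k} = \left(- \frac{7}{6} + k\right) \frac{1}{2 k} = \frac{- \frac{7}{6} + k}{2 k}$)
$G = -48778$ ($G = 4 - 48782 = -48778$)
$H = - \frac{101}{9950712}$ ($H = \frac{\frac{1}{12} \cdot \frac{1}{119} \left(-7 + 6 \cdot 119\right)}{-48778} = \frac{1}{12} \cdot \frac{1}{119} \left(-7 + 714\right) \left(- \frac{1}{48778}\right) = \frac{1}{12} \cdot \frac{1}{119} \cdot 707 \left(- \frac{1}{48778}\right) = \frac{101}{204} \left(- \frac{1}{48778}\right) = - \frac{101}{9950712} \approx -1.015 \cdot 10^{-5}$)
$H - F{\left(-150,-179 \right)} = - \frac{101}{9950712} - -25 = - \frac{101}{9950712} + 25 = \frac{248767699}{9950712}$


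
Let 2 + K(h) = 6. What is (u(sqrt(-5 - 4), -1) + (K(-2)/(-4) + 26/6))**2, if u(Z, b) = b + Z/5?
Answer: 1144/225 + 14*I/5 ≈ 5.0844 + 2.8*I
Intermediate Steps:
K(h) = 4 (K(h) = -2 + 6 = 4)
u(Z, b) = b + Z/5 (u(Z, b) = b + Z*(1/5) = b + Z/5)
(u(sqrt(-5 - 4), -1) + (K(-2)/(-4) + 26/6))**2 = ((-1 + sqrt(-5 - 4)/5) + (4/(-4) + 26/6))**2 = ((-1 + sqrt(-9)/5) + (4*(-1/4) + 26*(1/6)))**2 = ((-1 + (3*I)/5) + (-1 + 13/3))**2 = ((-1 + 3*I/5) + 10/3)**2 = (7/3 + 3*I/5)**2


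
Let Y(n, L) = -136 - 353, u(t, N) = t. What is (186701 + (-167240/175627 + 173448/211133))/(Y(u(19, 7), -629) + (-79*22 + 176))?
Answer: -6922990594424067/76052424206941 ≈ -91.029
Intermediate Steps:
Y(n, L) = -489
(186701 + (-167240/175627 + 173448/211133))/(Y(u(19, 7), -629) + (-79*22 + 176)) = (186701 + (-167240/175627 + 173448/211133))/(-489 + (-79*22 + 176)) = (186701 + (-167240*1/175627 + 173448*(1/211133)))/(-489 + (-1738 + 176)) = (186701 + (-167240/175627 + 173448/211133))/(-489 - 1562) = (186701 - 4847731024/37080655391)/(-2051) = (6922990594424067/37080655391)*(-1/2051) = -6922990594424067/76052424206941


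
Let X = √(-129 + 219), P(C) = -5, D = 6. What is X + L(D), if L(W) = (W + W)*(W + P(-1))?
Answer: 12 + 3*√10 ≈ 21.487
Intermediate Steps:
X = 3*√10 (X = √90 = 3*√10 ≈ 9.4868)
L(W) = 2*W*(-5 + W) (L(W) = (W + W)*(W - 5) = (2*W)*(-5 + W) = 2*W*(-5 + W))
X + L(D) = 3*√10 + 2*6*(-5 + 6) = 3*√10 + 2*6*1 = 3*√10 + 12 = 12 + 3*√10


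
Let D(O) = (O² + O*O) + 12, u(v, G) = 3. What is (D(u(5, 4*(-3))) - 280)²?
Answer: 62500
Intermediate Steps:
D(O) = 12 + 2*O² (D(O) = (O² + O²) + 12 = 2*O² + 12 = 12 + 2*O²)
(D(u(5, 4*(-3))) - 280)² = ((12 + 2*3²) - 280)² = ((12 + 2*9) - 280)² = ((12 + 18) - 280)² = (30 - 280)² = (-250)² = 62500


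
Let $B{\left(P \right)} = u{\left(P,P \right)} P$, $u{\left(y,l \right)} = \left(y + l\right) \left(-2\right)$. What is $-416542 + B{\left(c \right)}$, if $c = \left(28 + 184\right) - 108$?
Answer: $-459806$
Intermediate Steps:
$u{\left(y,l \right)} = - 2 l - 2 y$ ($u{\left(y,l \right)} = \left(l + y\right) \left(-2\right) = - 2 l - 2 y$)
$c = 104$ ($c = 212 - 108 = 104$)
$B{\left(P \right)} = - 4 P^{2}$ ($B{\left(P \right)} = \left(- 2 P - 2 P\right) P = - 4 P P = - 4 P^{2}$)
$-416542 + B{\left(c \right)} = -416542 - 4 \cdot 104^{2} = -416542 - 43264 = -459806$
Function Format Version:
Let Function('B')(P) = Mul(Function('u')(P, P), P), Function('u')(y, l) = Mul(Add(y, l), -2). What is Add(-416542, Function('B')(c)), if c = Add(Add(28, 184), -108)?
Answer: -459806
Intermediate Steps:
Function('u')(y, l) = Add(Mul(-2, l), Mul(-2, y)) (Function('u')(y, l) = Mul(Add(l, y), -2) = Add(Mul(-2, l), Mul(-2, y)))
c = 104 (c = Add(212, -108) = 104)
Function('B')(P) = Mul(-4, Pow(P, 2)) (Function('B')(P) = Mul(Add(Mul(-2, P), Mul(-2, P)), P) = Mul(Mul(-4, P), P) = Mul(-4, Pow(P, 2)))
Add(-416542, Function('B')(c)) = Add(-416542, Mul(-4, Pow(104, 2))) = Add(-416542, Mul(-4, 10816)) = Add(-416542, -43264) = -459806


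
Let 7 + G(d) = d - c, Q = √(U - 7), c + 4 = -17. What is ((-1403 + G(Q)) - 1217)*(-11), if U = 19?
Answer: 28666 - 22*√3 ≈ 28628.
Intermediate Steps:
c = -21 (c = -4 - 17 = -21)
Q = 2*√3 (Q = √(19 - 7) = √12 = 2*√3 ≈ 3.4641)
G(d) = 14 + d (G(d) = -7 + (d - 1*(-21)) = -7 + (d + 21) = -7 + (21 + d) = 14 + d)
((-1403 + G(Q)) - 1217)*(-11) = ((-1403 + (14 + 2*√3)) - 1217)*(-11) = ((-1389 + 2*√3) - 1217)*(-11) = (-2606 + 2*√3)*(-11) = 28666 - 22*√3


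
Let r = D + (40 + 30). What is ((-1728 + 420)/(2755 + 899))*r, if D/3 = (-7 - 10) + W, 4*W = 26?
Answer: -1199/87 ≈ -13.782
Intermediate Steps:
W = 13/2 (W = (¼)*26 = 13/2 ≈ 6.5000)
D = -63/2 (D = 3*((-7 - 10) + 13/2) = 3*(-17 + 13/2) = 3*(-21/2) = -63/2 ≈ -31.500)
r = 77/2 (r = -63/2 + (40 + 30) = -63/2 + 70 = 77/2 ≈ 38.500)
((-1728 + 420)/(2755 + 899))*r = ((-1728 + 420)/(2755 + 899))*(77/2) = -1308/3654*(77/2) = -1308*1/3654*(77/2) = -218/609*77/2 = -1199/87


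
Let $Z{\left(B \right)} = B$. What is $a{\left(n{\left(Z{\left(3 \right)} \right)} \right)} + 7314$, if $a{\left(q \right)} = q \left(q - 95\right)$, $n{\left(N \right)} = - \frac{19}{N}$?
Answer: $\frac{71602}{9} \approx 7955.8$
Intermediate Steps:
$a{\left(q \right)} = q \left(-95 + q\right)$
$a{\left(n{\left(Z{\left(3 \right)} \right)} \right)} + 7314 = - \frac{19}{3} \left(-95 - \frac{19}{3}\right) + 7314 = \left(-19\right) \frac{1}{3} \left(-95 - \frac{19}{3}\right) + 7314 = - \frac{19 \left(-95 - \frac{19}{3}\right)}{3} + 7314 = \left(- \frac{19}{3}\right) \left(- \frac{304}{3}\right) + 7314 = \frac{5776}{9} + 7314 = \frac{71602}{9}$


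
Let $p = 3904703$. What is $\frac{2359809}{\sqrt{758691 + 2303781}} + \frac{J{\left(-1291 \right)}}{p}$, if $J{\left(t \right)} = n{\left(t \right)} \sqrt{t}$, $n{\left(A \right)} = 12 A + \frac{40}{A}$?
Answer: $\frac{786603 \sqrt{765618}}{510412} - \frac{20000212 i \sqrt{1291}}{5040971573} \approx 1348.5 - 0.14256 i$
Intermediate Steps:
$J{\left(t \right)} = \sqrt{t} \left(12 t + \frac{40}{t}\right)$ ($J{\left(t \right)} = \left(12 t + \frac{40}{t}\right) \sqrt{t} = \sqrt{t} \left(12 t + \frac{40}{t}\right)$)
$\frac{2359809}{\sqrt{758691 + 2303781}} + \frac{J{\left(-1291 \right)}}{p} = \frac{2359809}{\sqrt{758691 + 2303781}} + \frac{4 \frac{1}{\sqrt{-1291}} \left(10 + 3 \left(-1291\right)^{2}\right)}{3904703} = \frac{2359809}{\sqrt{3062472}} + 4 \left(- \frac{i \sqrt{1291}}{1291}\right) \left(10 + 3 \cdot 1666681\right) \frac{1}{3904703} = \frac{2359809}{2 \sqrt{765618}} + 4 \left(- \frac{i \sqrt{1291}}{1291}\right) \left(10 + 5000043\right) \frac{1}{3904703} = 2359809 \frac{\sqrt{765618}}{1531236} + 4 \left(- \frac{i \sqrt{1291}}{1291}\right) 5000053 \cdot \frac{1}{3904703} = \frac{786603 \sqrt{765618}}{510412} + - \frac{20000212 i \sqrt{1291}}{1291} \cdot \frac{1}{3904703} = \frac{786603 \sqrt{765618}}{510412} - \frac{20000212 i \sqrt{1291}}{5040971573}$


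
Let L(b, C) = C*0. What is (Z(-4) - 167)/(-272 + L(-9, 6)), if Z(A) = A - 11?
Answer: 91/136 ≈ 0.66912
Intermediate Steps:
L(b, C) = 0
Z(A) = -11 + A
(Z(-4) - 167)/(-272 + L(-9, 6)) = ((-11 - 4) - 167)/(-272 + 0) = (-15 - 167)/(-272) = -182*(-1/272) = 91/136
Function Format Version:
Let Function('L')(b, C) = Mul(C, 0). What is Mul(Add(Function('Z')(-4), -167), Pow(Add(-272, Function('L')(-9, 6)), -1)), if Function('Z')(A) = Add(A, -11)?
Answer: Rational(91, 136) ≈ 0.66912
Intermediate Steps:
Function('L')(b, C) = 0
Function('Z')(A) = Add(-11, A)
Mul(Add(Function('Z')(-4), -167), Pow(Add(-272, Function('L')(-9, 6)), -1)) = Mul(Add(Add(-11, -4), -167), Pow(Add(-272, 0), -1)) = Mul(Add(-15, -167), Pow(-272, -1)) = Mul(-182, Rational(-1, 272)) = Rational(91, 136)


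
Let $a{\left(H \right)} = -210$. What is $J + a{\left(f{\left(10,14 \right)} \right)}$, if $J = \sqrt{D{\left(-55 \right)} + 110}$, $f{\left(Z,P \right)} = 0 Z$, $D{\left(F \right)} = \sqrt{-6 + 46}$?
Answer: $-210 + \sqrt{110 + 2 \sqrt{10}} \approx -199.21$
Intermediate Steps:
$D{\left(F \right)} = 2 \sqrt{10}$ ($D{\left(F \right)} = \sqrt{40} = 2 \sqrt{10}$)
$f{\left(Z,P \right)} = 0$
$J = \sqrt{110 + 2 \sqrt{10}}$ ($J = \sqrt{2 \sqrt{10} + 110} = \sqrt{110 + 2 \sqrt{10}} \approx 10.785$)
$J + a{\left(f{\left(10,14 \right)} \right)} = \sqrt{110 + 2 \sqrt{10}} - 210 = -210 + \sqrt{110 + 2 \sqrt{10}}$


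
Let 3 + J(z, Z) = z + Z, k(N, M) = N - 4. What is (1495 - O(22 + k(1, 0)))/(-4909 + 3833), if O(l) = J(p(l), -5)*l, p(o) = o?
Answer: -643/538 ≈ -1.1952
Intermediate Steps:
k(N, M) = -4 + N
J(z, Z) = -3 + Z + z (J(z, Z) = -3 + (z + Z) = -3 + (Z + z) = -3 + Z + z)
O(l) = l*(-8 + l) (O(l) = (-3 - 5 + l)*l = (-8 + l)*l = l*(-8 + l))
(1495 - O(22 + k(1, 0)))/(-4909 + 3833) = (1495 - (22 + (-4 + 1))*(-8 + (22 + (-4 + 1))))/(-4909 + 3833) = (1495 - (22 - 3)*(-8 + (22 - 3)))/(-1076) = (1495 - 19*(-8 + 19))*(-1/1076) = (1495 - 19*11)*(-1/1076) = (1495 - 1*209)*(-1/1076) = (1495 - 209)*(-1/1076) = 1286*(-1/1076) = -643/538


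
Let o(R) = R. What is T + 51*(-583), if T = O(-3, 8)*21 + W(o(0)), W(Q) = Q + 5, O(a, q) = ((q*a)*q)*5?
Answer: -49888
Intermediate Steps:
O(a, q) = 5*a*q² (O(a, q) = ((a*q)*q)*5 = (a*q²)*5 = 5*a*q²)
W(Q) = 5 + Q
T = -20155 (T = (5*(-3)*8²)*21 + (5 + 0) = (5*(-3)*64)*21 + 5 = -960*21 + 5 = -20160 + 5 = -20155)
T + 51*(-583) = -20155 + 51*(-583) = -20155 - 29733 = -49888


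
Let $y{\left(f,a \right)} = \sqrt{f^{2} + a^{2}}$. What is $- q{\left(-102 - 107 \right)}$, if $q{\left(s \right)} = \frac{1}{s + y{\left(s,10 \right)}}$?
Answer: $- \frac{209}{100} - \frac{\sqrt{43781}}{100} \approx -4.1824$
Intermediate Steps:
$y{\left(f,a \right)} = \sqrt{a^{2} + f^{2}}$
$q{\left(s \right)} = \frac{1}{s + \sqrt{100 + s^{2}}}$ ($q{\left(s \right)} = \frac{1}{s + \sqrt{10^{2} + s^{2}}} = \frac{1}{s + \sqrt{100 + s^{2}}}$)
$- q{\left(-102 - 107 \right)} = - \frac{1}{\left(-102 - 107\right) + \sqrt{100 + \left(-102 - 107\right)^{2}}} = - \frac{1}{-209 + \sqrt{100 + \left(-209\right)^{2}}} = - \frac{1}{-209 + \sqrt{100 + 43681}} = - \frac{1}{-209 + \sqrt{43781}}$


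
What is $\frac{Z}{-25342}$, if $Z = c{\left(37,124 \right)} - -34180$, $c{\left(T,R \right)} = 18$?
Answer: $- \frac{17099}{12671} \approx -1.3495$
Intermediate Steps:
$Z = 34198$ ($Z = 18 - -34180 = 18 + 34180 = 34198$)
$\frac{Z}{-25342} = \frac{34198}{-25342} = 34198 \left(- \frac{1}{25342}\right) = - \frac{17099}{12671}$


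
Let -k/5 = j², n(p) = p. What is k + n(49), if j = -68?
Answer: -23071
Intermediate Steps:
k = -23120 (k = -5*(-68)² = -5*4624 = -23120)
k + n(49) = -23120 + 49 = -23071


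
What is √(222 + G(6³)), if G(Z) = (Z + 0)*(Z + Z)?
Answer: √93534 ≈ 305.83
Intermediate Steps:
G(Z) = 2*Z² (G(Z) = Z*(2*Z) = 2*Z²)
√(222 + G(6³)) = √(222 + 2*(6³)²) = √(222 + 2*216²) = √(222 + 2*46656) = √(222 + 93312) = √93534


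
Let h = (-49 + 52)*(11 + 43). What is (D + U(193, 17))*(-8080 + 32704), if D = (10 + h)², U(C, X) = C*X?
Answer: 809267760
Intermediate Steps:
h = 162 (h = 3*54 = 162)
D = 29584 (D = (10 + 162)² = 172² = 29584)
(D + U(193, 17))*(-8080 + 32704) = (29584 + 193*17)*(-8080 + 32704) = (29584 + 3281)*24624 = 32865*24624 = 809267760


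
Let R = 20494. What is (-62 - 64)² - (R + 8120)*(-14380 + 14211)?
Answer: 4851642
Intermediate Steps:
(-62 - 64)² - (R + 8120)*(-14380 + 14211) = (-62 - 64)² - (20494 + 8120)*(-14380 + 14211) = (-126)² - 28614*(-169) = 15876 - 1*(-4835766) = 15876 + 4835766 = 4851642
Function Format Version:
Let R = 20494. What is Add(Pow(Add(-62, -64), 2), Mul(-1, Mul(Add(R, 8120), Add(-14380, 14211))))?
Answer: 4851642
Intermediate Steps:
Add(Pow(Add(-62, -64), 2), Mul(-1, Mul(Add(R, 8120), Add(-14380, 14211)))) = Add(Pow(Add(-62, -64), 2), Mul(-1, Mul(Add(20494, 8120), Add(-14380, 14211)))) = Add(Pow(-126, 2), Mul(-1, Mul(28614, -169))) = Add(15876, Mul(-1, -4835766)) = Add(15876, 4835766) = 4851642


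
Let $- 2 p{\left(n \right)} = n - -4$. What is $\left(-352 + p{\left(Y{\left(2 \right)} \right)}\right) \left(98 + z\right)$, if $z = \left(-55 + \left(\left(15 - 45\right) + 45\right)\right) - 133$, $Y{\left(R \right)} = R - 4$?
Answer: $26475$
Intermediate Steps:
$Y{\left(R \right)} = -4 + R$
$p{\left(n \right)} = -2 - \frac{n}{2}$ ($p{\left(n \right)} = - \frac{n - -4}{2} = - \frac{n + 4}{2} = - \frac{4 + n}{2} = -2 - \frac{n}{2}$)
$z = -173$ ($z = \left(-55 + \left(-30 + 45\right)\right) - 133 = \left(-55 + 15\right) - 133 = -40 - 133 = -173$)
$\left(-352 + p{\left(Y{\left(2 \right)} \right)}\right) \left(98 + z\right) = \left(-352 - \left(2 + \frac{-4 + 2}{2}\right)\right) \left(98 - 173\right) = \left(-352 - 1\right) \left(-75\right) = \left(-353\right) \left(-75\right) = 26475$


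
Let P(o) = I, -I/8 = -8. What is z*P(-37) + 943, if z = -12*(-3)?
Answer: 3247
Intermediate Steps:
I = 64 (I = -8*(-8) = 64)
P(o) = 64
z = 36
z*P(-37) + 943 = 36*64 + 943 = 2304 + 943 = 3247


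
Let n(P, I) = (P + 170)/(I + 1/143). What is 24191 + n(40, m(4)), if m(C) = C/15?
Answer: 14650567/587 ≈ 24958.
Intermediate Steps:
m(C) = C/15 (m(C) = C*(1/15) = C/15)
n(P, I) = (170 + P)/(1/143 + I) (n(P, I) = (170 + P)/(I + 1/143) = (170 + P)/(1/143 + I))
24191 + n(40, m(4)) = 24191 + 143*(170 + 40)/(1 + 143*((1/15)*4)) = 24191 + 143*210/(1 + 143*(4/15)) = 24191 + 143*210/(1 + 572/15) = 24191 + 143*210/(587/15) = 24191 + 143*(15/587)*210 = 24191 + 450450/587 = 14650567/587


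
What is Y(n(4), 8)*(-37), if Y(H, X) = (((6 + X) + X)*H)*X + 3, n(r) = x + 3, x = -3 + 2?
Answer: -13135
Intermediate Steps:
x = -1
n(r) = 2 (n(r) = -1 + 3 = 2)
Y(H, X) = 3 + H*X*(6 + 2*X) (Y(H, X) = ((6 + 2*X)*H)*X + 3 = (H*(6 + 2*X))*X + 3 = H*X*(6 + 2*X) + 3 = 3 + H*X*(6 + 2*X))
Y(n(4), 8)*(-37) = (3 + 2*2*8**2 + 6*2*8)*(-37) = (3 + 2*2*64 + 96)*(-37) = (3 + 256 + 96)*(-37) = 355*(-37) = -13135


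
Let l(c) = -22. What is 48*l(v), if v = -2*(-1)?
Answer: -1056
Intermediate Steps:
v = 2
48*l(v) = 48*(-22) = -1056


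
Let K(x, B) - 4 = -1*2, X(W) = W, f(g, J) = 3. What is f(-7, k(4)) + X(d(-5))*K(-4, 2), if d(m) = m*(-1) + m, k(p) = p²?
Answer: 3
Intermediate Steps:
d(m) = 0 (d(m) = -m + m = 0)
K(x, B) = 2 (K(x, B) = 4 - 1*2 = 4 - 2 = 2)
f(-7, k(4)) + X(d(-5))*K(-4, 2) = 3 + 0*2 = 3 + 0 = 3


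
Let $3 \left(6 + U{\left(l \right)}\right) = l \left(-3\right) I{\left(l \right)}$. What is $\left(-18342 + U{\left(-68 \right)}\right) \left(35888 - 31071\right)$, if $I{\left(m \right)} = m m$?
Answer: $1426236628$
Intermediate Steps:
$I{\left(m \right)} = m^{2}$
$U{\left(l \right)} = -6 - l^{3}$ ($U{\left(l \right)} = -6 + \frac{l \left(-3\right) l^{2}}{3} = -6 + \frac{- 3 l l^{2}}{3} = -6 + \frac{\left(-3\right) l^{3}}{3} = -6 - l^{3}$)
$\left(-18342 + U{\left(-68 \right)}\right) \left(35888 - 31071\right) = \left(-18342 - -314426\right) \left(35888 - 31071\right) = \left(-18342 - -314426\right) 4817 = \left(-18342 + \left(-6 + 314432\right)\right) 4817 = \left(-18342 + 314426\right) 4817 = 296084 \cdot 4817 = 1426236628$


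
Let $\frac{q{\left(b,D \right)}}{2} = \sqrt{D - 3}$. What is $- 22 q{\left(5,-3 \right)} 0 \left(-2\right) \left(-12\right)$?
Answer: $0$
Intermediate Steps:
$q{\left(b,D \right)} = 2 \sqrt{-3 + D}$ ($q{\left(b,D \right)} = 2 \sqrt{D - 3} = 2 \sqrt{-3 + D}$)
$- 22 q{\left(5,-3 \right)} 0 \left(-2\right) \left(-12\right) = - 22 \cdot 2 \sqrt{-3 - 3} \cdot 0 \left(-2\right) \left(-12\right) = - 22 \cdot 2 \sqrt{-6} \cdot 0 \left(-2\right) \left(-12\right) = - 22 \cdot 2 i \sqrt{6} \cdot 0 \left(-2\right) \left(-12\right) = - 22 \cdot 0 \left(-2\right) \left(-12\right) = \left(-22\right) 0 \left(-12\right) = 0 \left(-12\right) = 0$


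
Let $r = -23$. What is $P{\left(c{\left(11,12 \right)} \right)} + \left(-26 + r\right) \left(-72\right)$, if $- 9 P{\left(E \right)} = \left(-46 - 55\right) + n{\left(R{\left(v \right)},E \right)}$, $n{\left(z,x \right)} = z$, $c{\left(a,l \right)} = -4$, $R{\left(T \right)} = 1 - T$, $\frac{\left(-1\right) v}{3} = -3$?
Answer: $\frac{31861}{9} \approx 3540.1$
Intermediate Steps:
$v = 9$ ($v = \left(-3\right) \left(-3\right) = 9$)
$P{\left(E \right)} = \frac{109}{9}$ ($P{\left(E \right)} = - \frac{\left(-46 - 55\right) + \left(1 - 9\right)}{9} = - \frac{-101 + \left(1 - 9\right)}{9} = - \frac{-101 - 8}{9} = \left(- \frac{1}{9}\right) \left(-109\right) = \frac{109}{9}$)
$P{\left(c{\left(11,12 \right)} \right)} + \left(-26 + r\right) \left(-72\right) = \frac{109}{9} + \left(-26 - 23\right) \left(-72\right) = \frac{109}{9} - -3528 = \frac{109}{9} + 3528 = \frac{31861}{9}$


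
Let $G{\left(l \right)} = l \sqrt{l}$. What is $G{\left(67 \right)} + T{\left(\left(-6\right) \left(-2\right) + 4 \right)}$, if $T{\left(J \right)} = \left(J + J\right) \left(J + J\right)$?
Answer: $1024 + 67 \sqrt{67} \approx 1572.4$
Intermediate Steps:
$G{\left(l \right)} = l^{\frac{3}{2}}$
$T{\left(J \right)} = 4 J^{2}$ ($T{\left(J \right)} = 2 J 2 J = 4 J^{2}$)
$G{\left(67 \right)} + T{\left(\left(-6\right) \left(-2\right) + 4 \right)} = 67^{\frac{3}{2}} + 4 \left(\left(-6\right) \left(-2\right) + 4\right)^{2} = 67 \sqrt{67} + 4 \left(12 + 4\right)^{2} = 67 \sqrt{67} + 4 \cdot 16^{2} = 67 \sqrt{67} + 4 \cdot 256 = 67 \sqrt{67} + 1024 = 1024 + 67 \sqrt{67}$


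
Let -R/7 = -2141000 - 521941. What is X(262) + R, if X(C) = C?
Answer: 18640849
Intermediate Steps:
R = 18640587 (R = -7*(-2141000 - 521941) = -7*(-2662941) = 18640587)
X(262) + R = 262 + 18640587 = 18640849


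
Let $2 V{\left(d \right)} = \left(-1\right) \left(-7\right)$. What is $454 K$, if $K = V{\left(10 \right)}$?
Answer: $1589$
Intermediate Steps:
$V{\left(d \right)} = \frac{7}{2}$ ($V{\left(d \right)} = \frac{\left(-1\right) \left(-7\right)}{2} = \frac{1}{2} \cdot 7 = \frac{7}{2}$)
$K = \frac{7}{2} \approx 3.5$
$454 K = 454 \cdot \frac{7}{2} = 1589$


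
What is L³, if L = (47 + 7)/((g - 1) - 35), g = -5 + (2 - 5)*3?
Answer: -19683/15625 ≈ -1.2597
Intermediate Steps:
g = -14 (g = -5 - 3*3 = -5 - 9 = -14)
L = -27/25 (L = (47 + 7)/((-14 - 1) - 35) = 54/(-15 - 35) = 54/(-50) = 54*(-1/50) = -27/25 ≈ -1.0800)
L³ = (-27/25)³ = -19683/15625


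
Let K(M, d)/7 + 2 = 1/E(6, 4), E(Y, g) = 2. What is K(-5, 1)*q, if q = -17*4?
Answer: 714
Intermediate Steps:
K(M, d) = -21/2 (K(M, d) = -14 + 7/2 = -21/2)
q = -68
K(-5, 1)*q = -21/2*(-68) = 714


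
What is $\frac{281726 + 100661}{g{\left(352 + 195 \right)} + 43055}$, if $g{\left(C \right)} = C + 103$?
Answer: $\frac{382387}{43705} \approx 8.7493$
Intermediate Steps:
$g{\left(C \right)} = 103 + C$
$\frac{281726 + 100661}{g{\left(352 + 195 \right)} + 43055} = \frac{281726 + 100661}{\left(103 + \left(352 + 195\right)\right) + 43055} = \frac{382387}{\left(103 + 547\right) + 43055} = \frac{382387}{650 + 43055} = \frac{382387}{43705}$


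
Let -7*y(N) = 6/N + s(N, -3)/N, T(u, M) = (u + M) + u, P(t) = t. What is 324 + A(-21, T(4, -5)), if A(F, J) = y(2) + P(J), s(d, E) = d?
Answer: 2285/7 ≈ 326.43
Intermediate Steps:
T(u, M) = M + 2*u (T(u, M) = (M + u) + u = M + 2*u)
y(N) = -⅐ - 6/(7*N) (y(N) = -(6/N + N/N)/7 = -(6/N + 1)/7 = -(1 + 6/N)/7 = -⅐ - 6/(7*N))
A(F, J) = -4/7 + J (A(F, J) = (⅐)*(-6 - 1*2)/2 + J = (⅐)*(½)*(-6 - 2) + J = (⅐)*(½)*(-8) + J = -4/7 + J)
324 + A(-21, T(4, -5)) = 324 + (-4/7 + (-5 + 2*4)) = 324 + (-4/7 + (-5 + 8)) = 324 + (-4/7 + 3) = 324 + 17/7 = 2285/7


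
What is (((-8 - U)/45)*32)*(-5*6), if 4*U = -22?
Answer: 160/3 ≈ 53.333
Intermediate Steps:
U = -11/2 (U = (¼)*(-22) = -11/2 ≈ -5.5000)
(((-8 - U)/45)*32)*(-5*6) = (((-8 - 1*(-11/2))/45)*32)*(-5*6) = (((-8 + 11/2)*(1/45))*32)*(-30) = (-5/2*1/45*32)*(-30) = -1/18*32*(-30) = -16/9*(-30) = 160/3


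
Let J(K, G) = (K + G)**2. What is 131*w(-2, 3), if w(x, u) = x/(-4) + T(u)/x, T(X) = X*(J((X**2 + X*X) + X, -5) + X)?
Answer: -50828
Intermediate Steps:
J(K, G) = (G + K)**2
T(X) = X*(X + (-5 + X + 2*X**2)**2) (T(X) = X*((-5 + ((X**2 + X*X) + X))**2 + X) = X*((-5 + ((X**2 + X**2) + X))**2 + X) = X*((-5 + (2*X**2 + X))**2 + X) = X*((-5 + (X + 2*X**2))**2 + X) = X*((-5 + X + 2*X**2)**2 + X) = X*(X + (-5 + X + 2*X**2)**2))
w(x, u) = -x/4 + u*(u + (-5 + u*(1 + 2*u))**2)/x (w(x, u) = x/(-4) + (u*(u + (-5 + u*(1 + 2*u))**2))/x = x*(-1/4) + u*(u + (-5 + u*(1 + 2*u))**2)/x = -x/4 + u*(u + (-5 + u*(1 + 2*u))**2)/x)
131*w(-2, 3) = 131*((-1/4*(-2)**2 + 3*(3 + (-5 + 3*(1 + 2*3))**2))/(-2)) = 131*(-(-1/4*4 + 3*(3 + (-5 + 3*(1 + 6))**2))/2) = 131*(-(-1 + 3*(3 + (-5 + 3*7)**2))/2) = 131*(-(-1 + 3*(3 + (-5 + 21)**2))/2) = 131*(-(-1 + 3*(3 + 16**2))/2) = 131*(-(-1 + 3*(3 + 256))/2) = 131*(-(-1 + 3*259)/2) = 131*(-(-1 + 777)/2) = 131*(-1/2*776) = 131*(-388) = -50828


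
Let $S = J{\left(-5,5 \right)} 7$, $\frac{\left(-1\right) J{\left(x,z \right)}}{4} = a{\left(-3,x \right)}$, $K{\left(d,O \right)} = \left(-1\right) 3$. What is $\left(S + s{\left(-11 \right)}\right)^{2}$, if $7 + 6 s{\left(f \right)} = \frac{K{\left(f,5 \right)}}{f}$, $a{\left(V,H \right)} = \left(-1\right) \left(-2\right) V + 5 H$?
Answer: $\frac{818360449}{1089} \approx 7.5148 \cdot 10^{5}$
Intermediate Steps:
$K{\left(d,O \right)} = -3$
$a{\left(V,H \right)} = 2 V + 5 H$
$J{\left(x,z \right)} = 24 - 20 x$ ($J{\left(x,z \right)} = - 4 \left(2 \left(-3\right) + 5 x\right) = - 4 \left(-6 + 5 x\right) = 24 - 20 x$)
$s{\left(f \right)} = - \frac{7}{6} - \frac{1}{2 f}$ ($s{\left(f \right)} = - \frac{7}{6} + \frac{\left(-3\right) \frac{1}{f}}{6} = - \frac{7}{6} - \frac{1}{2 f}$)
$S = 868$ ($S = \left(24 - -100\right) 7 = \left(24 + 100\right) 7 = 124 \cdot 7 = 868$)
$\left(S + s{\left(-11 \right)}\right)^{2} = \left(868 + \frac{-3 - -77}{6 \left(-11\right)}\right)^{2} = \left(868 + \frac{1}{6} \left(- \frac{1}{11}\right) \left(-3 + 77\right)\right)^{2} = \left(868 + \frac{1}{6} \left(- \frac{1}{11}\right) 74\right)^{2} = \left(868 - \frac{37}{33}\right)^{2} = \left(\frac{28607}{33}\right)^{2} = \frac{818360449}{1089}$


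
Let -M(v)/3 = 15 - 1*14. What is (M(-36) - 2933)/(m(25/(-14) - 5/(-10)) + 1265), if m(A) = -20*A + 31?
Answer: -5138/2313 ≈ -2.2214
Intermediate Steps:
M(v) = -3 (M(v) = -3*(15 - 1*14) = -3*(15 - 14) = -3*1 = -3)
m(A) = 31 - 20*A
(M(-36) - 2933)/(m(25/(-14) - 5/(-10)) + 1265) = (-3 - 2933)/((31 - 20*(25/(-14) - 5/(-10))) + 1265) = -2936/((31 - 20*(25*(-1/14) - 5*(-⅒))) + 1265) = -2936/((31 - 20*(-25/14 + ½)) + 1265) = -2936/((31 - 20*(-9/7)) + 1265) = -2936/((31 + 180/7) + 1265) = -2936/(397/7 + 1265) = -2936/9252/7 = -2936*7/9252 = -5138/2313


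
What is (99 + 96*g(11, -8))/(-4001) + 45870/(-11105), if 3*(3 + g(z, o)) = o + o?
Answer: -35148253/8886221 ≈ -3.9554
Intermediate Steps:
g(z, o) = -3 + 2*o/3 (g(z, o) = -3 + (o + o)/3 = -3 + (2*o)/3 = -3 + 2*o/3)
(99 + 96*g(11, -8))/(-4001) + 45870/(-11105) = (99 + 96*(-3 + (2/3)*(-8)))/(-4001) + 45870/(-11105) = (99 + 96*(-3 - 16/3))*(-1/4001) + 45870*(-1/11105) = (99 + 96*(-25/3))*(-1/4001) - 9174/2221 = (99 - 800)*(-1/4001) - 9174/2221 = -701*(-1/4001) - 9174/2221 = 701/4001 - 9174/2221 = -35148253/8886221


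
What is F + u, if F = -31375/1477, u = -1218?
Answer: -1830361/1477 ≈ -1239.2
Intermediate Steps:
F = -31375/1477 (F = -31375*1/1477 = -31375/1477 ≈ -21.242)
F + u = -31375/1477 - 1218 = -1830361/1477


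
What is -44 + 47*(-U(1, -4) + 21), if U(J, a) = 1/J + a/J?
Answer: 1084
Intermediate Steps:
U(J, a) = 1/J + a/J
-44 + 47*(-U(1, -4) + 21) = -44 + 47*(-(1 - 4)/1 + 21) = -44 + 47*(-(-3) + 21) = -44 + 47*(-1*(-3) + 21) = -44 + 47*(3 + 21) = -44 + 47*24 = -44 + 1128 = 1084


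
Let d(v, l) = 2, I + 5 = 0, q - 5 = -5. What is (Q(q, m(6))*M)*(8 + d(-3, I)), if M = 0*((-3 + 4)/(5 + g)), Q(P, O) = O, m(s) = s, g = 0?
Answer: 0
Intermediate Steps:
q = 0 (q = 5 - 5 = 0)
I = -5 (I = -5 + 0 = -5)
M = 0 (M = 0*((-3 + 4)/(5 + 0)) = 0*(1/5) = 0)
(Q(q, m(6))*M)*(8 + d(-3, I)) = (6*0)*(8 + 2) = 0*10 = 0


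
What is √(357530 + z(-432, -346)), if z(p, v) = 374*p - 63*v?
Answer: 4*√13610 ≈ 466.65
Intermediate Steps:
z(p, v) = -63*v + 374*p
√(357530 + z(-432, -346)) = √(357530 + (-63*(-346) + 374*(-432))) = √(357530 + (21798 - 161568)) = √(357530 - 139770) = √217760 = 4*√13610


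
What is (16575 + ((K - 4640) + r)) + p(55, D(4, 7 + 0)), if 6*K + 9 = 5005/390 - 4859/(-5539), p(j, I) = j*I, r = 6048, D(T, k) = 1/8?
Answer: 7174819171/398808 ≈ 17991.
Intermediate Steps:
D(T, k) = ⅛ (D(T, k) = 1*(⅛) = ⅛)
p(j, I) = I*j
K = 156551/199404 (K = -3/2 + (5005/390 - 4859/(-5539))/6 = -3/2 + (5005*(1/390) - 4859*(-1/5539))/6 = -3/2 + (77/6 + 4859/5539)/6 = -3/2 + (⅙)*(455657/33234) = -3/2 + 455657/199404 = 156551/199404 ≈ 0.78509)
(16575 + ((K - 4640) + r)) + p(55, D(4, 7 + 0)) = (16575 + ((156551/199404 - 4640) + 6048)) + (⅛)*55 = (16575 + (-925078009/199404 + 6048)) + 55/8 = (16575 + 280917383/199404) + 55/8 = 3586038683/199404 + 55/8 = 7174819171/398808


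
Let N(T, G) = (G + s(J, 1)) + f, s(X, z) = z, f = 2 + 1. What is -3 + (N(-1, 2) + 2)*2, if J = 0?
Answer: 13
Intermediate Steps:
f = 3
N(T, G) = 4 + G (N(T, G) = (G + 1) + 3 = (1 + G) + 3 = 4 + G)
-3 + (N(-1, 2) + 2)*2 = -3 + ((4 + 2) + 2)*2 = -3 + (6 + 2)*2 = -3 + 8*2 = -3 + 16 = 13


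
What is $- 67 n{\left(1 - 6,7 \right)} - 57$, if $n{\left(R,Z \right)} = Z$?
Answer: $-526$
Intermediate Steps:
$- 67 n{\left(1 - 6,7 \right)} - 57 = \left(-67\right) 7 - 57 = -469 - 57 = -526$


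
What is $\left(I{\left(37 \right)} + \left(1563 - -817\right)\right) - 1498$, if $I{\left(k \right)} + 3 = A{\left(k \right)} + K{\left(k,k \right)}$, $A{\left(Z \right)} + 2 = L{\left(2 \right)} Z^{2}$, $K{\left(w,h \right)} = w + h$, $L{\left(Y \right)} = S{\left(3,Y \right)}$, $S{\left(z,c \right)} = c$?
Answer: $3689$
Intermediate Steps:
$L{\left(Y \right)} = Y$
$K{\left(w,h \right)} = h + w$
$A{\left(Z \right)} = -2 + 2 Z^{2}$
$I{\left(k \right)} = -5 + 2 k + 2 k^{2}$ ($I{\left(k \right)} = -3 + \left(\left(-2 + 2 k^{2}\right) + \left(k + k\right)\right) = -3 + \left(\left(-2 + 2 k^{2}\right) + 2 k\right) = -3 + \left(-2 + 2 k + 2 k^{2}\right) = -5 + 2 k + 2 k^{2}$)
$\left(I{\left(37 \right)} + \left(1563 - -817\right)\right) - 1498 = \left(\left(-5 + 2 \cdot 37 + 2 \cdot 37^{2}\right) + \left(1563 - -817\right)\right) - 1498 = \left(\left(-5 + 74 + 2 \cdot 1369\right) + \left(1563 + 817\right)\right) - 1498 = \left(\left(-5 + 74 + 2738\right) + 2380\right) - 1498 = \left(2807 + 2380\right) - 1498 = 5187 - 1498 = 3689$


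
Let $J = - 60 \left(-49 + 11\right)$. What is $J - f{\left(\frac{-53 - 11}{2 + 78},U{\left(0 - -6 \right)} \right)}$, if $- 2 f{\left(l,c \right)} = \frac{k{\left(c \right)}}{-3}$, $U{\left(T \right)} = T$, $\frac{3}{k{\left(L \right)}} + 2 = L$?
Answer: $\frac{18239}{8} \approx 2279.9$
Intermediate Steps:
$k{\left(L \right)} = \frac{3}{-2 + L}$
$f{\left(l,c \right)} = \frac{1}{2 \left(-2 + c\right)}$ ($f{\left(l,c \right)} = - \frac{\frac{3}{-2 + c} \frac{1}{-3}}{2} = - \frac{\frac{3}{-2 + c} \left(- \frac{1}{3}\right)}{2} = - \frac{\left(-1\right) \frac{1}{-2 + c}}{2} = \frac{1}{2 \left(-2 + c\right)}$)
$J = 2280$ ($J = \left(-60\right) \left(-38\right) = 2280$)
$J - f{\left(\frac{-53 - 11}{2 + 78},U{\left(0 - -6 \right)} \right)} = 2280 - \frac{1}{2 \left(-2 + \left(0 - -6\right)\right)} = 2280 - \frac{1}{2 \left(-2 + \left(0 + 6\right)\right)} = 2280 - \frac{1}{2 \left(-2 + 6\right)} = 2280 - \frac{1}{2 \cdot 4} = 2280 - \frac{1}{2} \cdot \frac{1}{4} = 2280 - \frac{1}{8} = \frac{18239}{8}$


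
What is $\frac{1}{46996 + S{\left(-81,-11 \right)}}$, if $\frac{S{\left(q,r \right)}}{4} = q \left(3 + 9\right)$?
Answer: $\frac{1}{43108} \approx 2.3198 \cdot 10^{-5}$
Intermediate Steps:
$S{\left(q,r \right)} = 48 q$ ($S{\left(q,r \right)} = 4 q \left(3 + 9\right) = 4 q 12 = 4 \cdot 12 q = 48 q$)
$\frac{1}{46996 + S{\left(-81,-11 \right)}} = \frac{1}{46996 + 48 \left(-81\right)} = \frac{1}{46996 - 3888} = \frac{1}{43108}$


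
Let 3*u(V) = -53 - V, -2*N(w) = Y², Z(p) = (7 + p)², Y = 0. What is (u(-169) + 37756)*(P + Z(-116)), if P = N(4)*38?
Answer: 1347115304/3 ≈ 4.4904e+8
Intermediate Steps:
N(w) = 0 (N(w) = -½*0² = -½*0 = 0)
P = 0 (P = 0*38 = 0)
u(V) = -53/3 - V/3 (u(V) = (-53 - V)/3 = -53/3 - V/3)
(u(-169) + 37756)*(P + Z(-116)) = ((-53/3 - ⅓*(-169)) + 37756)*(0 + (7 - 116)²) = ((-53/3 + 169/3) + 37756)*(0 + (-109)²) = (116/3 + 37756)*(0 + 11881) = (113384/3)*11881 = 1347115304/3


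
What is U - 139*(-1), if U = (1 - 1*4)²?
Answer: 148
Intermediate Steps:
U = 9 (U = (1 - 4)² = (-3)² = 9)
U - 139*(-1) = 9 - 139*(-1) = 9 + 139 = 148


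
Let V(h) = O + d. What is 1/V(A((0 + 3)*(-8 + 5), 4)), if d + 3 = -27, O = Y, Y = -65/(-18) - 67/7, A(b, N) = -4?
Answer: -126/4531 ≈ -0.027808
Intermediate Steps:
Y = -751/126 (Y = -65*(-1/18) - 67*⅐ = 65/18 - 67/7 = -751/126 ≈ -5.9603)
O = -751/126 ≈ -5.9603
d = -30 (d = -3 - 27 = -30)
V(h) = -4531/126 (V(h) = -751/126 - 30 = -4531/126)
1/V(A((0 + 3)*(-8 + 5), 4)) = 1/(-4531/126) = -126/4531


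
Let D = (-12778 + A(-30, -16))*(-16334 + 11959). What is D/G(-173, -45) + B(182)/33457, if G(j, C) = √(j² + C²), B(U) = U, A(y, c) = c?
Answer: 182/33457 + 27986875*√31954/15977 ≈ 3.1313e+5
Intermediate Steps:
D = 55973750 (D = (-12778 - 16)*(-16334 + 11959) = -12794*(-4375) = 55973750)
G(j, C) = √(C² + j²)
D/G(-173, -45) + B(182)/33457 = 55973750/(√((-45)² + (-173)²)) + 182/33457 = 55973750/(√(2025 + 29929)) + 182*(1/33457) = 55973750/(√31954) + 182/33457 = 55973750*(√31954/31954) + 182/33457 = 27986875*√31954/15977 + 182/33457 = 182/33457 + 27986875*√31954/15977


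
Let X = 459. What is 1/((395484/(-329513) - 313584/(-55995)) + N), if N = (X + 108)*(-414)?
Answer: -6150360145/1443696178091006 ≈ -4.2601e-6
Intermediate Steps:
N = -234738 (N = (459 + 108)*(-414) = 567*(-414) = -234738)
1/((395484/(-329513) - 313584/(-55995)) + N) = 1/((395484/(-329513) - 313584/(-55995)) - 234738) = 1/((395484*(-1/329513) - 313584*(-1/55995)) - 234738) = 1/((-395484/329513 + 104528/18665) - 234738) = 1/(27061626004/6150360145 - 234738) = 1/(-1443696178091006/6150360145) = -6150360145/1443696178091006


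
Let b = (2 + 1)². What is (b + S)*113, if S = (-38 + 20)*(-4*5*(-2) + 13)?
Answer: -106785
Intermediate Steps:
b = 9 (b = 3² = 9)
S = -954 (S = -18*(-20*(-2) + 13) = -18*(40 + 13) = -18*53 = -954)
(b + S)*113 = (9 - 954)*113 = -945*113 = -106785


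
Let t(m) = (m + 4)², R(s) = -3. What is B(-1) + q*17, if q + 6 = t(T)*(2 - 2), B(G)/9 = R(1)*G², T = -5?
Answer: -129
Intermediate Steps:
t(m) = (4 + m)²
B(G) = -27*G² (B(G) = 9*(-3*G²) = -27*G²)
q = -6 (q = -6 + (4 - 5)²*(2 - 2) = -6 + (-1)²*0 = -6 + 1*0 = -6 + 0 = -6)
B(-1) + q*17 = -27*(-1)² - 6*17 = -27*1 - 102 = -27 - 102 = -129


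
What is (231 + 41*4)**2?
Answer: 156025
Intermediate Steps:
(231 + 41*4)**2 = (231 + 164)**2 = 395**2 = 156025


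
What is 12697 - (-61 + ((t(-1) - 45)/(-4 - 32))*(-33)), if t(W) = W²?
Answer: 38395/3 ≈ 12798.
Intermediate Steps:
12697 - (-61 + ((t(-1) - 45)/(-4 - 32))*(-33)) = 12697 - (-61 + (((-1)² - 45)/(-4 - 32))*(-33)) = 12697 - (-61 + ((1 - 45)/(-36))*(-33)) = 12697 - (-61 - 44*(-1/36)*(-33)) = 12697 - (-61 + (11/9)*(-33)) = 12697 - (-61 - 121/3) = 12697 - 1*(-304/3) = 12697 + 304/3 = 38395/3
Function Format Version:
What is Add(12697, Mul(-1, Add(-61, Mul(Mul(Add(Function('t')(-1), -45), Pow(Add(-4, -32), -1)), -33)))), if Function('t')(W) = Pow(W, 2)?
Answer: Rational(38395, 3) ≈ 12798.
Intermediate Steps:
Add(12697, Mul(-1, Add(-61, Mul(Mul(Add(Function('t')(-1), -45), Pow(Add(-4, -32), -1)), -33)))) = Add(12697, Mul(-1, Add(-61, Mul(Mul(Add(Pow(-1, 2), -45), Pow(Add(-4, -32), -1)), -33)))) = Add(12697, Mul(-1, Add(-61, Mul(Mul(Add(1, -45), Pow(-36, -1)), -33)))) = Add(12697, Mul(-1, Add(-61, Mul(Mul(-44, Rational(-1, 36)), -33)))) = Add(12697, Mul(-1, Add(-61, Mul(Rational(11, 9), -33)))) = Add(12697, Mul(-1, Add(-61, Rational(-121, 3)))) = Add(12697, Mul(-1, Rational(-304, 3))) = Add(12697, Rational(304, 3)) = Rational(38395, 3)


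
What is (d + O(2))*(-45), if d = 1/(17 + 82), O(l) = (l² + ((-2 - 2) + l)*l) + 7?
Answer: -3470/11 ≈ -315.45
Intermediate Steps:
O(l) = 7 + l² + l*(-4 + l) (O(l) = (l² + (-4 + l)*l) + 7 = (l² + l*(-4 + l)) + 7 = 7 + l² + l*(-4 + l))
d = 1/99 ≈ 0.010101
(d + O(2))*(-45) = (1/99 + (7 - 4*2 + 2*2²))*(-45) = (1/99 + (7 - 8 + 2*4))*(-45) = (1/99 + (7 - 8 + 8))*(-45) = (1/99 + 7)*(-45) = (694/99)*(-45) = -3470/11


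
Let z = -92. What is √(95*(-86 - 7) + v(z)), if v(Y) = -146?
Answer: I*√8981 ≈ 94.768*I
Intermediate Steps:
√(95*(-86 - 7) + v(z)) = √(95*(-86 - 7) - 146) = √(95*(-93) - 146) = √(-8835 - 146) = √(-8981) = I*√8981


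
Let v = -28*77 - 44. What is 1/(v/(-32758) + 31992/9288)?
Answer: 13401/47059 ≈ 0.28477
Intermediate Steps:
v = -2200 (v = -2156 - 44 = -2200)
1/(v/(-32758) + 31992/9288) = 1/(-2200/(-32758) + 31992/9288) = 1/(-2200*(-1/32758) + 31992*(1/9288)) = 1/(100/1489 + 31/9) = 1/(47059/13401) = 13401/47059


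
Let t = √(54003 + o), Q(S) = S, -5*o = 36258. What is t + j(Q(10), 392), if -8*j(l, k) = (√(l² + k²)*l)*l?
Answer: -25*√38441 + 3*√129865/5 ≈ -4685.4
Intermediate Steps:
o = -36258/5 (o = -⅕*36258 = -36258/5 ≈ -7251.6)
j(l, k) = -l²*√(k² + l²)/8 (j(l, k) = -√(l² + k²)*l*l/8 = -√(k² + l²)*l*l/8 = -l*√(k² + l²)*l/8 = -l²*√(k² + l²)/8)
t = 3*√129865/5 (t = √(54003 - 36258/5) = √(233757/5) = 3*√129865/5 ≈ 216.22)
t + j(Q(10), 392) = 3*√129865/5 - ⅛*10²*√(392² + 10²) = 3*√129865/5 - ⅛*100*√(153664 + 100) = 3*√129865/5 - ⅛*100*√153764 = 3*√129865/5 - ⅛*100*2*√38441 = 3*√129865/5 - 25*√38441 = -25*√38441 + 3*√129865/5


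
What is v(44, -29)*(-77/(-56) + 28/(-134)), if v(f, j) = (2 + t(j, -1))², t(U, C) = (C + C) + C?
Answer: 625/536 ≈ 1.1660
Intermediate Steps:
t(U, C) = 3*C (t(U, C) = 2*C + C = 3*C)
v(f, j) = 1 (v(f, j) = (2 + 3*(-1))² = (2 - 3)² = (-1)² = 1)
v(44, -29)*(-77/(-56) + 28/(-134)) = 1*(-77/(-56) + 28/(-134)) = 1*(-77*(-1/56) + 28*(-1/134)) = 1*(11/8 - 14/67) = 1*(625/536) = 625/536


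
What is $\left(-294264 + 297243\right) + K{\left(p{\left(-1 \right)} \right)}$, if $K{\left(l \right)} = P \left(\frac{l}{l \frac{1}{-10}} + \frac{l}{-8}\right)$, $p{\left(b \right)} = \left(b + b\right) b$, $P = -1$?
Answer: $\frac{11957}{4} \approx 2989.3$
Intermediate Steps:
$p{\left(b \right)} = 2 b^{2}$ ($p{\left(b \right)} = 2 b b = 2 b^{2}$)
$K{\left(l \right)} = 10 + \frac{l}{8}$ ($K{\left(l \right)} = - (\frac{l}{l \frac{1}{-10}} + \frac{l}{-8}) = - (\frac{l}{l \left(- \frac{1}{10}\right)} + l \left(- \frac{1}{8}\right)) = - (\frac{l}{\left(- \frac{1}{10}\right) l} - \frac{l}{8}) = - (l \left(- \frac{10}{l}\right) - \frac{l}{8}) = - (-10 - \frac{l}{8}) = 10 + \frac{l}{8}$)
$\left(-294264 + 297243\right) + K{\left(p{\left(-1 \right)} \right)} = \left(-294264 + 297243\right) + \left(10 + \frac{2 \left(-1\right)^{2}}{8}\right) = 2979 + \left(10 + \frac{2 \cdot 1}{8}\right) = 2979 + \left(10 + \frac{1}{8} \cdot 2\right) = 2979 + \left(10 + \frac{1}{4}\right) = 2979 + \frac{41}{4} = \frac{11957}{4}$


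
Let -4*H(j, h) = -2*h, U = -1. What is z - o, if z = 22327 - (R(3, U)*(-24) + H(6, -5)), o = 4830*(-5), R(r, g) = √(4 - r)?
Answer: 93007/2 ≈ 46504.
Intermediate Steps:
H(j, h) = h/2 (H(j, h) = -(-1)*h/2 = h/2)
o = -24150
z = 44707/2 (z = 22327 - (√(4 - 1*3)*(-24) + (½)*(-5)) = 22327 - (√(4 - 3)*(-24) - 5/2) = 22327 - (√1*(-24) - 5/2) = 22327 - (1*(-24) - 5/2) = 22327 - (-24 - 5/2) = 22327 - 1*(-53/2) = 22327 + 53/2 = 44707/2 ≈ 22354.)
z - o = 44707/2 - 1*(-24150) = 44707/2 + 24150 = 93007/2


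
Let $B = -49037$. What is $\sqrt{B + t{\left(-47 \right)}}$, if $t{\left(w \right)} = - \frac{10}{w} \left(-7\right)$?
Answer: $\frac{i \sqrt{108326023}}{47} \approx 221.45 i$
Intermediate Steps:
$t{\left(w \right)} = \frac{70}{w}$
$\sqrt{B + t{\left(-47 \right)}} = \sqrt{-49037 + \frac{70}{-47}} = \sqrt{-49037 + 70 \left(- \frac{1}{47}\right)} = \sqrt{-49037 - \frac{70}{47}} = \sqrt{- \frac{2304809}{47}} = \frac{i \sqrt{108326023}}{47}$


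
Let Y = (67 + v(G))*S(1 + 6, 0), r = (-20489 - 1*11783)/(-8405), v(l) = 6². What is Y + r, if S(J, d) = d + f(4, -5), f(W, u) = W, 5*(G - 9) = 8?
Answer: 3495132/8405 ≈ 415.84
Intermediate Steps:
G = 53/5 (G = 9 + (⅕)*8 = 9 + 8/5 = 53/5 ≈ 10.600)
v(l) = 36
S(J, d) = 4 + d (S(J, d) = d + 4 = 4 + d)
r = 32272/8405 (r = (-20489 - 11783)*(-1/8405) = -32272*(-1/8405) = 32272/8405 ≈ 3.8396)
Y = 412 (Y = (67 + 36)*(4 + 0) = 103*4 = 412)
Y + r = 412 + 32272/8405 = 3495132/8405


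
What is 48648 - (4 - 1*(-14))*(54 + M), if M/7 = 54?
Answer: 40872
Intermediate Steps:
M = 378 (M = 7*54 = 378)
48648 - (4 - 1*(-14))*(54 + M) = 48648 - (4 - 1*(-14))*(54 + 378) = 48648 - (4 + 14)*432 = 48648 - 18*432 = 48648 - 1*7776 = 48648 - 7776 = 40872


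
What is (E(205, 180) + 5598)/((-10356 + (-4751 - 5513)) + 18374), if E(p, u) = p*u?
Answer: -21249/1123 ≈ -18.922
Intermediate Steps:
(E(205, 180) + 5598)/((-10356 + (-4751 - 5513)) + 18374) = (205*180 + 5598)/((-10356 + (-4751 - 5513)) + 18374) = (36900 + 5598)/((-10356 - 10264) + 18374) = 42498/(-20620 + 18374) = 42498/(-2246) = 42498*(-1/2246) = -21249/1123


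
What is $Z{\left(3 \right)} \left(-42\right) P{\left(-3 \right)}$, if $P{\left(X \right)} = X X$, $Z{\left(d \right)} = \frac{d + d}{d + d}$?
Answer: $-378$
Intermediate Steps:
$Z{\left(d \right)} = 1$ ($Z{\left(d \right)} = \frac{2 d}{2 d} = 2 d \frac{1}{2 d} = 1$)
$P{\left(X \right)} = X^{2}$
$Z{\left(3 \right)} \left(-42\right) P{\left(-3 \right)} = 1 \left(-42\right) \left(-3\right)^{2} = \left(-42\right) 9 = -378$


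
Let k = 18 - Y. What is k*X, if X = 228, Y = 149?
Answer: -29868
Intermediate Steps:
k = -131 (k = 18 - 1*149 = 18 - 149 = -131)
k*X = -131*228 = -29868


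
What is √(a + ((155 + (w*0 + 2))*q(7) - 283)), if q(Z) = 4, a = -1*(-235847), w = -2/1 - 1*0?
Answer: 44*√122 ≈ 486.00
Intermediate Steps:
w = -2 (w = -2*1 + 0 = -2 + 0 = -2)
a = 235847
√(a + ((155 + (w*0 + 2))*q(7) - 283)) = √(235847 + ((155 + (-2*0 + 2))*4 - 283)) = √(235847 + ((155 + (0 + 2))*4 - 283)) = √(235847 + ((155 + 2)*4 - 283)) = √(235847 + (157*4 - 283)) = √(235847 + (628 - 283)) = √(235847 + 345) = √236192 = 44*√122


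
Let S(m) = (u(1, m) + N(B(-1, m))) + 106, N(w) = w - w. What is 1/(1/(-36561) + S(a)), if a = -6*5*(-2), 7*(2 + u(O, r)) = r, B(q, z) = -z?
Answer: 36561/4115723 ≈ 0.0088833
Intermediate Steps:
N(w) = 0
u(O, r) = -2 + r/7
a = 60 (a = -30*(-2) = 60)
S(m) = 104 + m/7 (S(m) = ((-2 + m/7) + 0) + 106 = (-2 + m/7) + 106 = 104 + m/7)
1/(1/(-36561) + S(a)) = 1/(1/(-36561) + (104 + (⅐)*60)) = 1/(-1/36561 + (104 + 60/7)) = 1/(-1/36561 + 788/7) = 1/(4115723/36561) = 36561/4115723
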